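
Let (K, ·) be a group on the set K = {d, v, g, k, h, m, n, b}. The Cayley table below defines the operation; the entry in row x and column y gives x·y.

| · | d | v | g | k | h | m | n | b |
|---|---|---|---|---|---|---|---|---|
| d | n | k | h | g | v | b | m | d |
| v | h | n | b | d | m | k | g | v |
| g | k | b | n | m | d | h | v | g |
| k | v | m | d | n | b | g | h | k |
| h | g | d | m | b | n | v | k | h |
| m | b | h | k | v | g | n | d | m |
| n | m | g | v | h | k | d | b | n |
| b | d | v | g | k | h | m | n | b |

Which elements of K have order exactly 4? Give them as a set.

Identity is b. Compute the order of each non-identity element by repeated multiplication:
  d: d → n → m → b  (order 4)
  v: v → n → g → b  (order 4)
  g: g → n → v → b  (order 4)
  k: k → n → h → b  (order 4)
  h: h → n → k → b  (order 4)
  m: m → n → d → b  (order 4)
  n: n → b  (order 2)
Elements of order 4: {d, g, h, k, m, v}.

{d, g, h, k, m, v}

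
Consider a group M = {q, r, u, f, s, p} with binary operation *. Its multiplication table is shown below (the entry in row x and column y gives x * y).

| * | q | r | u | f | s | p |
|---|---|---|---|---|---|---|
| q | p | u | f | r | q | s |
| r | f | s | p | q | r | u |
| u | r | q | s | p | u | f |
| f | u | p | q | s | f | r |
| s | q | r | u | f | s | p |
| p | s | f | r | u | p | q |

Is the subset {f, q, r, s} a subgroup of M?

No

q * q = p, which is not in {f, q, r, s}.
The subset is not closed under *, so it is not a subgroup.
(Structurally, M here is isomorphic to the symmetric group S_3.)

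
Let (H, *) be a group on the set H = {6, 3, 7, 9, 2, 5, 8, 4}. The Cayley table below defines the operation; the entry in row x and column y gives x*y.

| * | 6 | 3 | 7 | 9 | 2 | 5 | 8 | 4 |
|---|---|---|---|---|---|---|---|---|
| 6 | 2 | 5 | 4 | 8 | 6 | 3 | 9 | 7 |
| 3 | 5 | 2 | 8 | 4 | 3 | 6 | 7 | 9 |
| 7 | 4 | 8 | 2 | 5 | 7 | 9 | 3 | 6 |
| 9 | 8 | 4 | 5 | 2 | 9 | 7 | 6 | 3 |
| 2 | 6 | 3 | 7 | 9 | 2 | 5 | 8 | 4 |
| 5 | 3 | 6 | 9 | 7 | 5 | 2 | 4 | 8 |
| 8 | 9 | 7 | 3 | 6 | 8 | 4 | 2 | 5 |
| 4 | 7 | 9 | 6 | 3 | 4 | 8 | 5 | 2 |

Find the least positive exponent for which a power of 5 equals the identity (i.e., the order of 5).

2

The identity element is 2 (its row matches the header).
5^1 = 5
5^2 = 5*5 = 2
The first power of 5 equal to the identity is 5^2, so ord(5) = 2.
(Structurally, H here is isomorphic to the elementary abelian group (Z_2)^3.)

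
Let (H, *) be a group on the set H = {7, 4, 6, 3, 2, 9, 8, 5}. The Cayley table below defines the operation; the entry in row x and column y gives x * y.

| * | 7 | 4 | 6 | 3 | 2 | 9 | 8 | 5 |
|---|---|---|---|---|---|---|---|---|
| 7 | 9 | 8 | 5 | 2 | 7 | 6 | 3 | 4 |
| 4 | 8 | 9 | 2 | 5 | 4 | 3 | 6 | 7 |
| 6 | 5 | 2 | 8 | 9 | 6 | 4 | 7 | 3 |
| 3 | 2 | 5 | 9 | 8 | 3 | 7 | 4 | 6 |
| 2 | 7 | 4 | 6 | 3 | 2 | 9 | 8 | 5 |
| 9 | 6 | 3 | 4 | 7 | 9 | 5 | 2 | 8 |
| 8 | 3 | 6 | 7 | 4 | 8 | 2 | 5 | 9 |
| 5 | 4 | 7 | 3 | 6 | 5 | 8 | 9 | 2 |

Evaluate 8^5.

8^1 = 8
8^2 = 8 * 8 = 5
8^3 = 5 * 8 = 9
8^4 = 9 * 8 = 2
8^5 = 2 * 8 = 8

8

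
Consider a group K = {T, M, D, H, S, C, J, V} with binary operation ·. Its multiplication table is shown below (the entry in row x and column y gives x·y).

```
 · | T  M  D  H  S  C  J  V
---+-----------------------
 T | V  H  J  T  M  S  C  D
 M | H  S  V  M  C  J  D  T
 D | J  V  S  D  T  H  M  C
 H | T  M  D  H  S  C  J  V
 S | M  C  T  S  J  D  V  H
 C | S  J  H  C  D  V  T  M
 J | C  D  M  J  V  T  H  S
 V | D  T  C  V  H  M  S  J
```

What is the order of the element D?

8

The identity element is H (its row matches the header).
D^1 = D
D^2 = D·D = S
D^3 = S·D = T
D^4 = T·D = J
D^5 = J·D = M
D^6 = M·D = V
D^7 = V·D = C
D^8 = C·D = H
The first power of D equal to the identity is D^8, so ord(D) = 8.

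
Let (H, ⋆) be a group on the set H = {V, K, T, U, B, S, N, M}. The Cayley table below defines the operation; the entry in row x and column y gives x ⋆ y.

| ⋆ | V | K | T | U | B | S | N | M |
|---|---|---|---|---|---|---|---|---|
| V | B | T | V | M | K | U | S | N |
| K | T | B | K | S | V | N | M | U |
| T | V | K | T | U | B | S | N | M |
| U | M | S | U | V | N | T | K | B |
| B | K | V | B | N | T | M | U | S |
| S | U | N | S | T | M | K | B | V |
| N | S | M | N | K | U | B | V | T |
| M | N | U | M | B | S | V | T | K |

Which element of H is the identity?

The identity e satisfies e ⋆ x = x for all x, so its row in the table reproduces the column headers.
Row T reads: V, K, T, U, B, S, N, M — exactly the header order. So T is the identity.

T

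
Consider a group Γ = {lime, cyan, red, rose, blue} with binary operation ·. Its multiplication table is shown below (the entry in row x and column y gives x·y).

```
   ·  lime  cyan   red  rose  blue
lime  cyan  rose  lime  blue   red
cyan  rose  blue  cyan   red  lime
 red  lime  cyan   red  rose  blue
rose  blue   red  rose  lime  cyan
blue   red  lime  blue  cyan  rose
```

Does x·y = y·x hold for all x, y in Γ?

Check whether the table is symmetric across its main diagonal.
Every entry (row x, col y) equals the entry (row y, col x), so Γ is abelian.

Yes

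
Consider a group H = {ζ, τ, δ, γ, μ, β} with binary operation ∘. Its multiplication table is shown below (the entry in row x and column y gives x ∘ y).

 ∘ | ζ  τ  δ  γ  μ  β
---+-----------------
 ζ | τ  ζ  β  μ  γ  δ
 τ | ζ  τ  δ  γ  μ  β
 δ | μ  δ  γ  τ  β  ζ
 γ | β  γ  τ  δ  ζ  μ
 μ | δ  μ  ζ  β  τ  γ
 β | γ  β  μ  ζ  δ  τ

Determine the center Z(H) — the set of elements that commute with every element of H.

An element z is central iff its row equals its column in the table.
For ζ: ζ ∘ δ = β ≠ μ = δ ∘ ζ, so ζ ∉ Z.
Checking each element this way leaves Z(H) = {τ}.
(Structurally, H here is isomorphic to the symmetric group S_3.)

{τ}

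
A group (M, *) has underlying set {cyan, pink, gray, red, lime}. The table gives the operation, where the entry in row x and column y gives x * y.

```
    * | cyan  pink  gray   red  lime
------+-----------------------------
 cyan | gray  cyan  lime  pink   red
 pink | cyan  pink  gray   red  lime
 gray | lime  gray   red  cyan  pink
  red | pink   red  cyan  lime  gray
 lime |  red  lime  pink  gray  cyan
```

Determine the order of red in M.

The identity element is pink (its row matches the header).
red^1 = red
red^2 = red * red = lime
red^3 = lime * red = gray
red^4 = gray * red = cyan
red^5 = cyan * red = pink
The first power of red equal to the identity is red^5, so ord(red) = 5.

5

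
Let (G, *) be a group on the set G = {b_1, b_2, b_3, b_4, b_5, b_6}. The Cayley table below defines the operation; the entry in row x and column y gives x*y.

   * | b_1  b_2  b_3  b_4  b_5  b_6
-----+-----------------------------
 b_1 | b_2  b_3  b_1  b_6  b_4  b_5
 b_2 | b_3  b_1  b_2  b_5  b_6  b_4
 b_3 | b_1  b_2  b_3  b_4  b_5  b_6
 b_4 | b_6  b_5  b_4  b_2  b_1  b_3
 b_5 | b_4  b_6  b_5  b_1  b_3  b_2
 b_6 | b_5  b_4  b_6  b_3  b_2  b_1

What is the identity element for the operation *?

The identity e satisfies e*x = x for all x, so its row in the table reproduces the column headers.
Row b_3 reads: b_1, b_2, b_3, b_4, b_5, b_6 — exactly the header order. So b_3 is the identity.

b_3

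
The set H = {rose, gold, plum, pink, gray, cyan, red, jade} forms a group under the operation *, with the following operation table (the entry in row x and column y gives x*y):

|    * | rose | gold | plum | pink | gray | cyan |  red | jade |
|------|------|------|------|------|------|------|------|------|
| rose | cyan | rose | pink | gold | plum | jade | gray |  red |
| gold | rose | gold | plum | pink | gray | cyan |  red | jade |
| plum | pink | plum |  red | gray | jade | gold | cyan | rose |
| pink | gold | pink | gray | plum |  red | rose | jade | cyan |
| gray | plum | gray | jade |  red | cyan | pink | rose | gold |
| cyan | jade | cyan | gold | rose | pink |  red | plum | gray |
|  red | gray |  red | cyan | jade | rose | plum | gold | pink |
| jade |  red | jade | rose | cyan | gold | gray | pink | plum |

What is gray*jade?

Read row gray, column jade: gray*jade = gold.

gold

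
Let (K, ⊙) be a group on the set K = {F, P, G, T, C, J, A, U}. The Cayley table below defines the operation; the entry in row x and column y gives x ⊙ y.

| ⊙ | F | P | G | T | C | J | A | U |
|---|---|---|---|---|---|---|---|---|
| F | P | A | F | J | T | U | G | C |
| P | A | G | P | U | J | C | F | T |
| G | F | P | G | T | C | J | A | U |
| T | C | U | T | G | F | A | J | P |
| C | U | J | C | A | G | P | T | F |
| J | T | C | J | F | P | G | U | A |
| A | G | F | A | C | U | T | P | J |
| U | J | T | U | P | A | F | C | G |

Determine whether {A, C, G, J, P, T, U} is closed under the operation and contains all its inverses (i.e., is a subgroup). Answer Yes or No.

P ⊙ A = F, which is not in {A, C, G, J, P, T, U}.
The subset is not closed under ⊙, so it is not a subgroup.

No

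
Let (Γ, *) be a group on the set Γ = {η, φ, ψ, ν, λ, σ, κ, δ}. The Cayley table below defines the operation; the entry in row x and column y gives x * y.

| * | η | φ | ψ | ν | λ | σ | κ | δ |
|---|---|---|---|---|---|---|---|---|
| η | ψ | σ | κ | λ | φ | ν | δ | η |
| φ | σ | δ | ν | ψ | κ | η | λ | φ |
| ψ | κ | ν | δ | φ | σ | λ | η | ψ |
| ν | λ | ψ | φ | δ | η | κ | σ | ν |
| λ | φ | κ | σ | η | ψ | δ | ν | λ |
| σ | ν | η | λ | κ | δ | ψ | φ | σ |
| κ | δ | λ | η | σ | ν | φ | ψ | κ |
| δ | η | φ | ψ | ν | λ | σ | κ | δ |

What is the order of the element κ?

4

The identity element is δ (its row matches the header).
κ^1 = κ
κ^2 = κ * κ = ψ
κ^3 = ψ * κ = η
κ^4 = η * κ = δ
The first power of κ equal to the identity is κ^4, so ord(κ) = 4.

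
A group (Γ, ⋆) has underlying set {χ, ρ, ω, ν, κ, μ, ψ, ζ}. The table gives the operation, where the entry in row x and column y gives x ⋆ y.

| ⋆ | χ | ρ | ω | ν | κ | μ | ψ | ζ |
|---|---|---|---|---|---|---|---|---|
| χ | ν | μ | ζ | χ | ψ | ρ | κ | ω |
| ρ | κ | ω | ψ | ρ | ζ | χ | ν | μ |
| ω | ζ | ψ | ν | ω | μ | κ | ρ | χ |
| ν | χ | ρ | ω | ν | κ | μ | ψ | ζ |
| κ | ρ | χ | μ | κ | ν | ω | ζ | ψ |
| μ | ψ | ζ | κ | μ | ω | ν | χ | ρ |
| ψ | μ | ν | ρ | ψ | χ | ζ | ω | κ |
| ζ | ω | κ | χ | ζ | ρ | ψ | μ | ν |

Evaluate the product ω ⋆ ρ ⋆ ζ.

ω ⋆ ρ = ψ
ψ ⋆ ζ = κ

κ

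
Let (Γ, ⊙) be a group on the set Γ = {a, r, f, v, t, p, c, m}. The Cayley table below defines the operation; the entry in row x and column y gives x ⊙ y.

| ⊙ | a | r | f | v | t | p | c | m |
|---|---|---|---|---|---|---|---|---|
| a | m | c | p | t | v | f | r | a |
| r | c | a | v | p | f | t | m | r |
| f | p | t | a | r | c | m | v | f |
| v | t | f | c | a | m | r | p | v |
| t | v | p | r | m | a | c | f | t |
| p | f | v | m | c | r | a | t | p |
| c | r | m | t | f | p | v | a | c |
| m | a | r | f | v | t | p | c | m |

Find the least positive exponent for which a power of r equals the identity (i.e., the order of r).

The identity element is m (its row matches the header).
r^1 = r
r^2 = r ⊙ r = a
r^3 = a ⊙ r = c
r^4 = c ⊙ r = m
The first power of r equal to the identity is r^4, so ord(r) = 4.

4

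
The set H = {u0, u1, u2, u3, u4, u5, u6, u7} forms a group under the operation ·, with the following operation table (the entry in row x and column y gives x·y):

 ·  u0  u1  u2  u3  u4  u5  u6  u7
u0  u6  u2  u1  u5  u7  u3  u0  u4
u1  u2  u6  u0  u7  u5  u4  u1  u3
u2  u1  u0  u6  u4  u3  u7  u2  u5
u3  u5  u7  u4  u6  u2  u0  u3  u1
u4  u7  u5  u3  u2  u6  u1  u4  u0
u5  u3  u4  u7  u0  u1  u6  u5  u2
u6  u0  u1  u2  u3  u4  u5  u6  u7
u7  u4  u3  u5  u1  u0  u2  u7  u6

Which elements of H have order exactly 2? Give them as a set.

Identity is u6. Compute the order of each non-identity element by repeated multiplication:
  u0: u0 → u6  (order 2)
  u1: u1 → u6  (order 2)
  u2: u2 → u6  (order 2)
  u3: u3 → u6  (order 2)
  u4: u4 → u6  (order 2)
  u5: u5 → u6  (order 2)
  u7: u7 → u6  (order 2)
Elements of order 2: {u0, u1, u2, u3, u4, u5, u7}.

{u0, u1, u2, u3, u4, u5, u7}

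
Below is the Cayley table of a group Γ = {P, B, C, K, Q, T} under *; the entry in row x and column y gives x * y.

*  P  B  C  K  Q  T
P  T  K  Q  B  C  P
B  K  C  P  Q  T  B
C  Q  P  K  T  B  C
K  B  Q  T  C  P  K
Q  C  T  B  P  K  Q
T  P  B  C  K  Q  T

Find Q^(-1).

First locate the identity: row T matches the header, so T is the identity.
Scan row Q for T: Q * B = T. Hence Q^(-1) = B.

B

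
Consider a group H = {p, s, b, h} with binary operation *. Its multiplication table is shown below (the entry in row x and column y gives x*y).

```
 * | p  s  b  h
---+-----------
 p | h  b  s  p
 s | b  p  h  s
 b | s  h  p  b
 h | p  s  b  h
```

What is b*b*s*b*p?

b*b = p
p*s = b
b*b = p
p*p = h
(Structurally, H here is isomorphic to the cyclic group Z_4.)

h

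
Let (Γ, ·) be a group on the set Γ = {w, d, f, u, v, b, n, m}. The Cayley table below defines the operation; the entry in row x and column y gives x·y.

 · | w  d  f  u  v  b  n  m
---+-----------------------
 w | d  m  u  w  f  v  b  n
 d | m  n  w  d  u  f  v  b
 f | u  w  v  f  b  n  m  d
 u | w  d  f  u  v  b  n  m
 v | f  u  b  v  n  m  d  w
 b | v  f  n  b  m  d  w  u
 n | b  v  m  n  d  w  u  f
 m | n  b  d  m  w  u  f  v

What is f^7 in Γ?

f^1 = f
f^2 = f·f = v
f^3 = v·f = b
f^4 = b·f = n
f^5 = n·f = m
f^6 = m·f = d
f^7 = d·f = w

w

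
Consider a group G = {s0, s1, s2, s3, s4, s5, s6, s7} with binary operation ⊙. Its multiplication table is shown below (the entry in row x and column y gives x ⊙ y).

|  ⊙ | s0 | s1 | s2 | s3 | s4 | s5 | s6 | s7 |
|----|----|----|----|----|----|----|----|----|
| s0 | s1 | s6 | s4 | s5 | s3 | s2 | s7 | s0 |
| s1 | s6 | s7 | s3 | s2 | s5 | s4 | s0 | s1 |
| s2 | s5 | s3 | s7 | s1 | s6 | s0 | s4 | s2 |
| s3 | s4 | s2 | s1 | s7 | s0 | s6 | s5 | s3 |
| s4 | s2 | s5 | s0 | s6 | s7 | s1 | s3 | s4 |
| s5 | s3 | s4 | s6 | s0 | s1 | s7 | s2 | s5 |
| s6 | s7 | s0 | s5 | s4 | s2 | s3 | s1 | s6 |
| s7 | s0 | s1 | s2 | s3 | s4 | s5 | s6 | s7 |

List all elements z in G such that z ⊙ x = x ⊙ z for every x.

{s1, s7}

An element z is central iff its row equals its column in the table.
For s2: s2 ⊙ s6 = s4 ≠ s5 = s6 ⊙ s2, so s2 ∉ Z.
Checking each element this way leaves Z(G) = {s1, s7}.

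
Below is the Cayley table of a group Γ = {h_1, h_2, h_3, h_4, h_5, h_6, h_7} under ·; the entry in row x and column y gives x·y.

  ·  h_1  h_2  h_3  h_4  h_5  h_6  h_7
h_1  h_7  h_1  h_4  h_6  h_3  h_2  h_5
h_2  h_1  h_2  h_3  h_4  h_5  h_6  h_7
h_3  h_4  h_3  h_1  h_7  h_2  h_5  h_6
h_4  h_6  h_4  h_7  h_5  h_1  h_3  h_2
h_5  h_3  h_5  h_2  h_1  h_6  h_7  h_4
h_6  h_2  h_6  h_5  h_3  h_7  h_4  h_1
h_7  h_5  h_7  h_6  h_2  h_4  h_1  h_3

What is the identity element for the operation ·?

The identity e satisfies e·x = x for all x, so its row in the table reproduces the column headers.
Row h_2 reads: h_1, h_2, h_3, h_4, h_5, h_6, h_7 — exactly the header order. So h_2 is the identity.

h_2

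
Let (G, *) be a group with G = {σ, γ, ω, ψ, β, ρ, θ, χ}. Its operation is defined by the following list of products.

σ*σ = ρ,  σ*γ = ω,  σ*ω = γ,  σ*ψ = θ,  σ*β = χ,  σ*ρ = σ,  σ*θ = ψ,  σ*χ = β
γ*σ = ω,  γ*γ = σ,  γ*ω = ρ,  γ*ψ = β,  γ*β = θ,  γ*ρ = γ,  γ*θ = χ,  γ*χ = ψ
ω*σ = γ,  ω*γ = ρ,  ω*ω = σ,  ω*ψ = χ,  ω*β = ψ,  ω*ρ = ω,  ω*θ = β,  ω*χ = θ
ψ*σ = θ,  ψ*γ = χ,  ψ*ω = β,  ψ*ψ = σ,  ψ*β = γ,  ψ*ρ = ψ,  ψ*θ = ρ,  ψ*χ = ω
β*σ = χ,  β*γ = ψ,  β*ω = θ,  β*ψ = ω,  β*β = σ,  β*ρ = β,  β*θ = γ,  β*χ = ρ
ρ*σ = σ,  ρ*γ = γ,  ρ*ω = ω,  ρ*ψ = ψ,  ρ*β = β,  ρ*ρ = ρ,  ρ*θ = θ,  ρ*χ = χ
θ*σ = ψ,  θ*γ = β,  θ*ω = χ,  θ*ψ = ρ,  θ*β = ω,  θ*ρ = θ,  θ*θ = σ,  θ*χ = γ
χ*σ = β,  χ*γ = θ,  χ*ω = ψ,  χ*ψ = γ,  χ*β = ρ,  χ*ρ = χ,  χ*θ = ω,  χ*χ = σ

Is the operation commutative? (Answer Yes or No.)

No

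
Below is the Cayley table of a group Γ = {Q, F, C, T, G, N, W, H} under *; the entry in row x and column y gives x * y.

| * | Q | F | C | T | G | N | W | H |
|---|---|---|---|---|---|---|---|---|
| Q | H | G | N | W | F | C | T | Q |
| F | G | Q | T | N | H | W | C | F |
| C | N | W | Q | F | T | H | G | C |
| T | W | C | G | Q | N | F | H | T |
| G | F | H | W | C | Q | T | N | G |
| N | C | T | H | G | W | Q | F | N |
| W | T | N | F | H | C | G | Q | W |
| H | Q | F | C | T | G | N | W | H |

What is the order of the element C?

4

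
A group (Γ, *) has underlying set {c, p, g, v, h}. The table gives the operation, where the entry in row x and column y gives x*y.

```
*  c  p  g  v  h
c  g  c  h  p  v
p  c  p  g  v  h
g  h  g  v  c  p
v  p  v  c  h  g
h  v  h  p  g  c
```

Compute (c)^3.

c^1 = c
c^2 = c*c = g
c^3 = g*c = h

h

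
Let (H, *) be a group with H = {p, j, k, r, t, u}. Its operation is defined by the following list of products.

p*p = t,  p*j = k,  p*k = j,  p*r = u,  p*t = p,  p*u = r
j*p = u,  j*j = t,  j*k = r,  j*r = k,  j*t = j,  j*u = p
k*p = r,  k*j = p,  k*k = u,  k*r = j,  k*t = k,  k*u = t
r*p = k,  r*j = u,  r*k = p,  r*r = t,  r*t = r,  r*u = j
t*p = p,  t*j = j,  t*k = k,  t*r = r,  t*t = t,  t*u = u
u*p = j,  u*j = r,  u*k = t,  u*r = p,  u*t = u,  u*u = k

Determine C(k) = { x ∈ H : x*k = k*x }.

{k, t, u}

Compare row k with column k entry by entry.
u*k = t = k*u, so u commutes with k.
j*k = r but k*j = p, so j does not.
Collecting the elements that commute with k: C(k) = {k, t, u}.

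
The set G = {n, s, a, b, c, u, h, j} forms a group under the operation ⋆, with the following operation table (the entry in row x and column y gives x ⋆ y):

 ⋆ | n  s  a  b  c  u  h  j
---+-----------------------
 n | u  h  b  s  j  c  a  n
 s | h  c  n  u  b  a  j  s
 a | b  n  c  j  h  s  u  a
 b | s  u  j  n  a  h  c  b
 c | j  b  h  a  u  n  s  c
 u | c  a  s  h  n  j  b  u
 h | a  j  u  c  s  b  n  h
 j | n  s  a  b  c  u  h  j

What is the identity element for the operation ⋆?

j

The identity e satisfies e ⋆ x = x for all x, so its row in the table reproduces the column headers.
Row j reads: n, s, a, b, c, u, h, j — exactly the header order. So j is the identity.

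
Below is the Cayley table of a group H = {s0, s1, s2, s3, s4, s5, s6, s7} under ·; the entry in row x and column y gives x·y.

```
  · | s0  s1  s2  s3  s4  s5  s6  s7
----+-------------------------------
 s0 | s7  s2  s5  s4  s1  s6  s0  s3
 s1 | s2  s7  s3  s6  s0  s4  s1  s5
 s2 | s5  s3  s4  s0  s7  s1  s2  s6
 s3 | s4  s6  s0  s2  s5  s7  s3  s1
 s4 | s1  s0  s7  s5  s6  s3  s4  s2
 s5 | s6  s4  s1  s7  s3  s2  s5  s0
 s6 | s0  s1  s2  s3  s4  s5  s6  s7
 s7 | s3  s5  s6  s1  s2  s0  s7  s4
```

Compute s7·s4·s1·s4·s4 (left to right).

s7·s4 = s2
s2·s1 = s3
s3·s4 = s5
s5·s4 = s3

s3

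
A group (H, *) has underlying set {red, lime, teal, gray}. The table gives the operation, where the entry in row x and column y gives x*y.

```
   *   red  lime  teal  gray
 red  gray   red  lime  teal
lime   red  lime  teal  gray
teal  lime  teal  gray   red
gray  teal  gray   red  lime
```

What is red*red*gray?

red*red = gray
gray*gray = lime

lime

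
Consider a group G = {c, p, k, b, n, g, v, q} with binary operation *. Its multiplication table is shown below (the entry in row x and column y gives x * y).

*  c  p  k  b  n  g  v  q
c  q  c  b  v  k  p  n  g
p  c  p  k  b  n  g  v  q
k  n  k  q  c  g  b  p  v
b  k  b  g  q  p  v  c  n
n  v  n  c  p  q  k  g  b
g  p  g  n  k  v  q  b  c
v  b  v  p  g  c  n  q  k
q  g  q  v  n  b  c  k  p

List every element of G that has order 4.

Identity is p. Compute the order of each non-identity element by repeated multiplication:
  c: c → q → g → p  (order 4)
  k: k → q → v → p  (order 4)
  b: b → q → n → p  (order 4)
  n: n → q → b → p  (order 4)
  g: g → q → c → p  (order 4)
  v: v → q → k → p  (order 4)
  q: q → p  (order 2)
Elements of order 4: {b, c, g, k, n, v}.

{b, c, g, k, n, v}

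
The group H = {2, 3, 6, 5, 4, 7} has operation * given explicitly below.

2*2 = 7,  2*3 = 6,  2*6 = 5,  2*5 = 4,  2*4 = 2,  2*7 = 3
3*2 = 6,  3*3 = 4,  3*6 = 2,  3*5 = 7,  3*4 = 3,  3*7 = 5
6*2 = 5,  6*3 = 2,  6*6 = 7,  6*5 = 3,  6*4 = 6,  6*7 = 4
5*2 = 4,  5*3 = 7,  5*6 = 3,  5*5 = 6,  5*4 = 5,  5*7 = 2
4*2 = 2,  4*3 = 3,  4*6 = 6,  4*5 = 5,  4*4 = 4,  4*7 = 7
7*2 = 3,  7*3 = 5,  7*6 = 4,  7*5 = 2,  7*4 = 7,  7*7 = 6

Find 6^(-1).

First locate the identity: row 4 matches the header, so 4 is the identity.
Scan row 6 for 4: 6 * 7 = 4. Hence 6^(-1) = 7.
(Structurally, H here is isomorphic to the cyclic group Z_6.)

7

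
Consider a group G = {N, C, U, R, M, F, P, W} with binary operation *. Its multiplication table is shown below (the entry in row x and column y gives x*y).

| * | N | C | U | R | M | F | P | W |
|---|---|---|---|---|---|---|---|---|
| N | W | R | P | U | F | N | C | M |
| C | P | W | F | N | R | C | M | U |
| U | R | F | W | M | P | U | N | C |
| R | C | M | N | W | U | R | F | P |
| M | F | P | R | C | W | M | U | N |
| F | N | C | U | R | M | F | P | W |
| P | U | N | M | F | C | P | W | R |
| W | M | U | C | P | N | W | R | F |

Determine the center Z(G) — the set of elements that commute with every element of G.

An element z is central iff its row equals its column in the table.
For R: R*C = M ≠ N = C*R, so R ∉ Z.
Checking each element this way leaves Z(G) = {F, W}.
(Structurally, G here is isomorphic to the quaternion group Q_8.)

{F, W}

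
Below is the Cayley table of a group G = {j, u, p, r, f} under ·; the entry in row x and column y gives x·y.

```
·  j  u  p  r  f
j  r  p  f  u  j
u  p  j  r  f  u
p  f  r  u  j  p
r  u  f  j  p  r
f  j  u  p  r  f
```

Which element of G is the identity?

The identity e satisfies e·x = x for all x, so its row in the table reproduces the column headers.
Row f reads: j, u, p, r, f — exactly the header order. So f is the identity.

f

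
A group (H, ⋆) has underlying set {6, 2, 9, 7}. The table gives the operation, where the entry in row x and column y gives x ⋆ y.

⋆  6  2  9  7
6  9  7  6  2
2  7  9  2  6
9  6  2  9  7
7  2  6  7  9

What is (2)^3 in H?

2^1 = 2
2^2 = 2 ⋆ 2 = 9
2^3 = 9 ⋆ 2 = 2

2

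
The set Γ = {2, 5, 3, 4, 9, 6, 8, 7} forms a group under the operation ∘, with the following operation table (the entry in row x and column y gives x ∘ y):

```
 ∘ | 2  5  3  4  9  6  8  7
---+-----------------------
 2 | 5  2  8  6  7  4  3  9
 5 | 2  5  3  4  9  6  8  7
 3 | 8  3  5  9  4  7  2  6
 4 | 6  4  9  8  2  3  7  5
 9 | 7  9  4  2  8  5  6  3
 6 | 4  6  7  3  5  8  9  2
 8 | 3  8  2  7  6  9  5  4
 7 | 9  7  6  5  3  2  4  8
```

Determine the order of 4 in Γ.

The identity element is 5 (its row matches the header).
4^1 = 4
4^2 = 4 ∘ 4 = 8
4^3 = 8 ∘ 4 = 7
4^4 = 7 ∘ 4 = 5
The first power of 4 equal to the identity is 4^4, so ord(4) = 4.

4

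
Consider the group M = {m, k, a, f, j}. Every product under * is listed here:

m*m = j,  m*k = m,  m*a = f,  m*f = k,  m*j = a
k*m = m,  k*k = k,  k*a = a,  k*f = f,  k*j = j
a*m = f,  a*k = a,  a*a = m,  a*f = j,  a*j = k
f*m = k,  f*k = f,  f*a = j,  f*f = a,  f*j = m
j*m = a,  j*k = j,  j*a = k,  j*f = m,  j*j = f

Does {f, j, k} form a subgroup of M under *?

No

f*f = a, which is not in {f, j, k}.
The subset is not closed under *, so it is not a subgroup.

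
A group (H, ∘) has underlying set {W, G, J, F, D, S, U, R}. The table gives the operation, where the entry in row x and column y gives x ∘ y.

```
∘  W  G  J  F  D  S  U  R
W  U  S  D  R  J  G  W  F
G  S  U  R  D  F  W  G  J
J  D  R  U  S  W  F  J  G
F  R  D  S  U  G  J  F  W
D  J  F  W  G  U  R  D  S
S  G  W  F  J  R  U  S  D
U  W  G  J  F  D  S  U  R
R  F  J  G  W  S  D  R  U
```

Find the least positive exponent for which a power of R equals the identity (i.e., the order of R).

The identity element is U (its row matches the header).
R^1 = R
R^2 = R ∘ R = U
The first power of R equal to the identity is R^2, so ord(R) = 2.

2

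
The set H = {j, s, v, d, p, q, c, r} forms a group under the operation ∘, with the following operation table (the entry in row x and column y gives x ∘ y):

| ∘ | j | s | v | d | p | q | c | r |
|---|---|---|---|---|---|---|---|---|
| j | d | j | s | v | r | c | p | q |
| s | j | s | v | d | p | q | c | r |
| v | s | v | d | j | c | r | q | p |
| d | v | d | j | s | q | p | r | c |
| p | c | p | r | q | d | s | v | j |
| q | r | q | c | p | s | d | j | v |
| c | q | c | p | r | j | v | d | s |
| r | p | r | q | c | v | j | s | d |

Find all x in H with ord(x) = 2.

Identity is s. Compute the order of each non-identity element by repeated multiplication:
  j: j → d → v → s  (order 4)
  v: v → d → j → s  (order 4)
  d: d → s  (order 2)
  p: p → d → q → s  (order 4)
  q: q → d → p → s  (order 4)
  c: c → d → r → s  (order 4)
  r: r → d → c → s  (order 4)
Elements of order 2: {d}.

{d}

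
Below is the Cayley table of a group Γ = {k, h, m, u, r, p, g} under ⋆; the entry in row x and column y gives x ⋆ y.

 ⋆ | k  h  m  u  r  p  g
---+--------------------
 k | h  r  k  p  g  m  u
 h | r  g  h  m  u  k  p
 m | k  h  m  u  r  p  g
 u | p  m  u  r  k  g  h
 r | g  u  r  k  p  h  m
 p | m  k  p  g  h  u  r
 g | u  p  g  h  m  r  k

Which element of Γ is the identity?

m

The identity e satisfies e ⋆ x = x for all x, so its row in the table reproduces the column headers.
Row m reads: k, h, m, u, r, p, g — exactly the header order. So m is the identity.
(Structurally, Γ here is isomorphic to the cyclic group Z_7.)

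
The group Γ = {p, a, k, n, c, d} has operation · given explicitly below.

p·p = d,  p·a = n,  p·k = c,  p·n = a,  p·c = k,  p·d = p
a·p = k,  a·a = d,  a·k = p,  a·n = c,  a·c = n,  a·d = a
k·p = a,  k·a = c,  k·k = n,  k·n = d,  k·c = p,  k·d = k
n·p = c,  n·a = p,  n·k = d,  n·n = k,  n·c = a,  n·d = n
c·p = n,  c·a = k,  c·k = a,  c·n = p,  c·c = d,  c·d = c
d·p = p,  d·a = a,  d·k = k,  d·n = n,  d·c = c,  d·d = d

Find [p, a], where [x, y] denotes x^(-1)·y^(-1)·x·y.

Identity is d; from the table p^(-1) = p and a^(-1) = a.
p·a = n
n·p = c
c·a = k

k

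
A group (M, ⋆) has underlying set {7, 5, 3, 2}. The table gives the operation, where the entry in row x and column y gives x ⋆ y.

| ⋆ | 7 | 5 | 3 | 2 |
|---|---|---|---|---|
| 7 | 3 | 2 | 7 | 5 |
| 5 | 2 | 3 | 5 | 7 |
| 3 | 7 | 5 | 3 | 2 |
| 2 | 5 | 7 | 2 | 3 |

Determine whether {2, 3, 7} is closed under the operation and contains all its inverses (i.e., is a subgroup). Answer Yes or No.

No

2 ⋆ 7 = 5, which is not in {2, 3, 7}.
The subset is not closed under ⋆, so it is not a subgroup.
(Structurally, M here is isomorphic to the Klein four-group V_4.)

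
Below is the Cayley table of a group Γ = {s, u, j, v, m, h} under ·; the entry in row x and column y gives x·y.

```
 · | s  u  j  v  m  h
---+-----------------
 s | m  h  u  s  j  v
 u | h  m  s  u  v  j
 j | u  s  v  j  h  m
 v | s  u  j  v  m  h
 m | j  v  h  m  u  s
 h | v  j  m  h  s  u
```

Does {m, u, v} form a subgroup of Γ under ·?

{m, u, v} contains the identity v.
Checking products: every product of two elements of {m, u, v} (read from the table) lies in {m, u, v}, so the set is closed.
In a finite group, a nonempty closed subset is a subgroup. So {m, u, v} ≤ Γ.

Yes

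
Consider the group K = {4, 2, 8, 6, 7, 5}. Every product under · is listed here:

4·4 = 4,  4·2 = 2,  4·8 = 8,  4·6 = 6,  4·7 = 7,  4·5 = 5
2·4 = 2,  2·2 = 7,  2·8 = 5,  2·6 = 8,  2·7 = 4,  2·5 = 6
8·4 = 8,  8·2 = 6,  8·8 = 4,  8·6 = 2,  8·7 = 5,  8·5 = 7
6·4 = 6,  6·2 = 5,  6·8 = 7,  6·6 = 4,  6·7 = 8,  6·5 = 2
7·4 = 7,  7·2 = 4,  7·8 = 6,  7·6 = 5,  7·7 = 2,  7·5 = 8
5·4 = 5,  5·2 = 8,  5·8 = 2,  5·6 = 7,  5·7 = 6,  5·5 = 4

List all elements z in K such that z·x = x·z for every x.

{4}

An element z is central iff its row equals its column in the table.
For 8: 8·7 = 5 ≠ 6 = 7·8, so 8 ∉ Z.
Checking each element this way leaves Z(K) = {4}.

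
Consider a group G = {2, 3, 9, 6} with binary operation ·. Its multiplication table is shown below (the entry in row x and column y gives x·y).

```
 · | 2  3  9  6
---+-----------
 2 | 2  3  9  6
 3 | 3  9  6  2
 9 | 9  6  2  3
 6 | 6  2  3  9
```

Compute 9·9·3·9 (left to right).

9·9 = 2
2·3 = 3
3·9 = 6
(Structurally, G here is isomorphic to the cyclic group Z_4.)

6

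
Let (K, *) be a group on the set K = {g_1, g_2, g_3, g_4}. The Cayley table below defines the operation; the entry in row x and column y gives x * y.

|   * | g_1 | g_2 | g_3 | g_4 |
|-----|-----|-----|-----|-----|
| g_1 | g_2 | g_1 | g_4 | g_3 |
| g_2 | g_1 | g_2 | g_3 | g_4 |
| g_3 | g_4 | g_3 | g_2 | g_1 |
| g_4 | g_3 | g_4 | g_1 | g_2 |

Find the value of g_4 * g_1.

Read row g_4, column g_1: g_4 * g_1 = g_3.

g_3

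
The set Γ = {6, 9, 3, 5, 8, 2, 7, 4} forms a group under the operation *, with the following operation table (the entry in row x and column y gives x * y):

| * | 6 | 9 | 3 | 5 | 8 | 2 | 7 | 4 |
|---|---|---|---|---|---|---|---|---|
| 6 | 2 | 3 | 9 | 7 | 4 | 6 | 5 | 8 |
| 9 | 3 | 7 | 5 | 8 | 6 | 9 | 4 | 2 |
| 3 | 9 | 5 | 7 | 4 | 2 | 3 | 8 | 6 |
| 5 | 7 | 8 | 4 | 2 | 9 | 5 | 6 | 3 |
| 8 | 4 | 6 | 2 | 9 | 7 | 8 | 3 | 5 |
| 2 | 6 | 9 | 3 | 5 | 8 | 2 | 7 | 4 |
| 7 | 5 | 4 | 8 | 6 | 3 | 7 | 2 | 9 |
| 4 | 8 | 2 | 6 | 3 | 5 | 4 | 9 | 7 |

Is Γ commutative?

Check whether the table is symmetric across its main diagonal.
Every entry (row x, col y) equals the entry (row y, col x), so Γ is abelian.

Yes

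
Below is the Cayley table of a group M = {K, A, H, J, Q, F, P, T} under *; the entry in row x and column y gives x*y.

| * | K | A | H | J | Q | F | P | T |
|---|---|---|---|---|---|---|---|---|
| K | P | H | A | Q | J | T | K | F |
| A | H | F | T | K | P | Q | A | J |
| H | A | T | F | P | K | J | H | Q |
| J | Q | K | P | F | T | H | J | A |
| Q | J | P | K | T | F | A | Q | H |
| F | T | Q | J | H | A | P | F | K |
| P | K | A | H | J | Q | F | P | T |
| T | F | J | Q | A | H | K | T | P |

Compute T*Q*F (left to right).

J

T*Q = H
H*F = J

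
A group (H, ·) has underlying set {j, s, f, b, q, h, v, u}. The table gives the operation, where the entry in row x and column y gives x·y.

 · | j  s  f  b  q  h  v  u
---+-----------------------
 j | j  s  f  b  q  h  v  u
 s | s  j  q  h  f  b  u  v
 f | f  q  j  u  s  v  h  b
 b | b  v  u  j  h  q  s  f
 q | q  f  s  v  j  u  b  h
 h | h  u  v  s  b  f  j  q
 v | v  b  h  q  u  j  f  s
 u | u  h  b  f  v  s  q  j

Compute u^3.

u^1 = u
u^2 = u·u = j
u^3 = j·u = u

u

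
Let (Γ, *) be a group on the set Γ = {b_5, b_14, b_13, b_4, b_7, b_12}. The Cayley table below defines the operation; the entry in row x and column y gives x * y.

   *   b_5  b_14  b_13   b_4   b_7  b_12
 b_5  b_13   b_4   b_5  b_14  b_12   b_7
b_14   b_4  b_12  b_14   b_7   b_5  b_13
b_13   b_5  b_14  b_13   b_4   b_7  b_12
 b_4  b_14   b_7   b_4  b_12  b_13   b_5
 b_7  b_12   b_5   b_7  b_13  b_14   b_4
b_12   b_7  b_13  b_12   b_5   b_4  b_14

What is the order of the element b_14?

The identity element is b_13 (its row matches the header).
b_14^1 = b_14
b_14^2 = b_14 * b_14 = b_12
b_14^3 = b_12 * b_14 = b_13
The first power of b_14 equal to the identity is b_14^3, so ord(b_14) = 3.

3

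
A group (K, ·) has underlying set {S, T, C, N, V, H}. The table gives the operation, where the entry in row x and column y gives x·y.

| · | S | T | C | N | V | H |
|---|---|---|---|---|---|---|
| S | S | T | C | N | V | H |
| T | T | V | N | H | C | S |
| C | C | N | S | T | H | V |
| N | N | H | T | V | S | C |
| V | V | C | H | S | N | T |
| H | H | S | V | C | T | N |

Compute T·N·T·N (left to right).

N

T·N = H
H·T = S
S·N = N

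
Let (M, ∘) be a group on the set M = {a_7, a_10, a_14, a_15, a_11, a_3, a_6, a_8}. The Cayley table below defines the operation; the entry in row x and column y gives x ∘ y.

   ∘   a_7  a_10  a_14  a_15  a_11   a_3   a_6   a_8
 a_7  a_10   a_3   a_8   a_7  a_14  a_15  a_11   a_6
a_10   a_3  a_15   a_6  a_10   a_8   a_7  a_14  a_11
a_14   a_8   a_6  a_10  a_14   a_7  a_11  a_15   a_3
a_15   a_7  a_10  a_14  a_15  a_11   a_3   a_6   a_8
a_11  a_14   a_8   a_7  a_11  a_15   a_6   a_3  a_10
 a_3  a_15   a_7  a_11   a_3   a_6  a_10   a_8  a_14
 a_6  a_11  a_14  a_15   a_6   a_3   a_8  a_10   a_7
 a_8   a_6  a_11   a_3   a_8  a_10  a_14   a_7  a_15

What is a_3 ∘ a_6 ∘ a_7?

a_3 ∘ a_6 = a_8
a_8 ∘ a_7 = a_6

a_6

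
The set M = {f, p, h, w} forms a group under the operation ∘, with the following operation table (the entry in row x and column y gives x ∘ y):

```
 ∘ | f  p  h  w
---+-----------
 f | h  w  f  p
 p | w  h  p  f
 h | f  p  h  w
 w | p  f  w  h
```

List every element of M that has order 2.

Identity is h. Compute the order of each non-identity element by repeated multiplication:
  f: f → h  (order 2)
  p: p → h  (order 2)
  w: w → h  (order 2)
Elements of order 2: {f, p, w}.

{f, p, w}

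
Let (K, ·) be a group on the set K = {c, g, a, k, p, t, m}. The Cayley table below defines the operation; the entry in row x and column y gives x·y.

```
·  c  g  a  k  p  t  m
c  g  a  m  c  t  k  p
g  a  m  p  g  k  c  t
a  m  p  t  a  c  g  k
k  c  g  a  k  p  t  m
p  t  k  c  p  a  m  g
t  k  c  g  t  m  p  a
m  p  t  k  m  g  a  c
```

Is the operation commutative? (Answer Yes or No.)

Yes

Check whether the table is symmetric across its main diagonal.
Every entry (row x, col y) equals the entry (row y, col x), so K is abelian.
(In fact K ≅ the cyclic group Z_7.)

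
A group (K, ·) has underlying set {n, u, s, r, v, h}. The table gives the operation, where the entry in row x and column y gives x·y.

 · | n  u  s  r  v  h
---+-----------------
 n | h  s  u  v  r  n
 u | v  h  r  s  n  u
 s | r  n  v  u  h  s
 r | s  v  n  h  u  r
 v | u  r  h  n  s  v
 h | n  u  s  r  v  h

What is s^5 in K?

s^1 = s
s^2 = s·s = v
s^3 = v·s = h
s^4 = h·s = s
s^5 = s·s = v

v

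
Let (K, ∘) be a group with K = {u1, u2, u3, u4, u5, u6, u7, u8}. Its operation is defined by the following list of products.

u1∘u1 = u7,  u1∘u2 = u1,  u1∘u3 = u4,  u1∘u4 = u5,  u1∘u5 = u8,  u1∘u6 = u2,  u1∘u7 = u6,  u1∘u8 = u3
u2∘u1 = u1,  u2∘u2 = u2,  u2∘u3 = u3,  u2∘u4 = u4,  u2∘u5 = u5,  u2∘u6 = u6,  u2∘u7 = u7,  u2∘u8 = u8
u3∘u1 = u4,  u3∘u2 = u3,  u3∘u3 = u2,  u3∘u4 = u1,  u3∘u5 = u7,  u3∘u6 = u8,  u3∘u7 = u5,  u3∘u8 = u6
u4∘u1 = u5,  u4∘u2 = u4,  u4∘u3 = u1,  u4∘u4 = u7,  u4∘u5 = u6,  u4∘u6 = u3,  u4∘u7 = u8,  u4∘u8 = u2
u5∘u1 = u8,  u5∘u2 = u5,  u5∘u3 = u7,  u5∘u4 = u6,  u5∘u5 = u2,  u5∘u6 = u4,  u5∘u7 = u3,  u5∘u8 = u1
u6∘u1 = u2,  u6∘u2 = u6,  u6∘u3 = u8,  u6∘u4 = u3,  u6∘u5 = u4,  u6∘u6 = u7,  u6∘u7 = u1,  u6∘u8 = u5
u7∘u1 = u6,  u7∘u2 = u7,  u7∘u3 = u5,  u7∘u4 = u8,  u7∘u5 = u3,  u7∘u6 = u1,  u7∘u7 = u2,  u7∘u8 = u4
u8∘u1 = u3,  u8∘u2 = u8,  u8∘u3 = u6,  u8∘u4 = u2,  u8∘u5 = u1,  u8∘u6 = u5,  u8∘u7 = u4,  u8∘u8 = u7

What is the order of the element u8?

The identity element is u2 (its row matches the header).
u8^1 = u8
u8^2 = u8 ∘ u8 = u7
u8^3 = u7 ∘ u8 = u4
u8^4 = u4 ∘ u8 = u2
The first power of u8 equal to the identity is u8^4, so ord(u8) = 4.

4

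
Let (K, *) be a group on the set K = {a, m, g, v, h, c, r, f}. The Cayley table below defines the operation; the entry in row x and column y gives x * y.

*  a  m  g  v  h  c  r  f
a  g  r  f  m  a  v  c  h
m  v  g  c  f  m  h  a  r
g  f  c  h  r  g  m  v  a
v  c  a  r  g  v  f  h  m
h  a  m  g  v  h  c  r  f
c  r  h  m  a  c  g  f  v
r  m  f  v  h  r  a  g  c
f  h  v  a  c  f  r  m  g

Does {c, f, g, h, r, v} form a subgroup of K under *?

No

g * c = m, which is not in {c, f, g, h, r, v}.
The subset is not closed under *, so it is not a subgroup.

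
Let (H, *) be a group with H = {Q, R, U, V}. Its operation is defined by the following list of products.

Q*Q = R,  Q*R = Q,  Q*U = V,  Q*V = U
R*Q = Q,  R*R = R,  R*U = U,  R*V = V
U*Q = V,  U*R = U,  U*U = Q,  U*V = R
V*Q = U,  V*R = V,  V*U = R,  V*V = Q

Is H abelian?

Check whether the table is symmetric across its main diagonal.
Every entry (row x, col y) equals the entry (row y, col x), so H is abelian.
(In fact H ≅ the cyclic group Z_4.)

Yes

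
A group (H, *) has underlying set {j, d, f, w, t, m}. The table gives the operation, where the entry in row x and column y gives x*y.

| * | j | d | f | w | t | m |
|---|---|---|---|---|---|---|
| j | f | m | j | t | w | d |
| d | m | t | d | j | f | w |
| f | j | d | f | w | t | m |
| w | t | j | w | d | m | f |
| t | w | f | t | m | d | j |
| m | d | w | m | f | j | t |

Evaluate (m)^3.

m^1 = m
m^2 = m*m = t
m^3 = t*m = j

j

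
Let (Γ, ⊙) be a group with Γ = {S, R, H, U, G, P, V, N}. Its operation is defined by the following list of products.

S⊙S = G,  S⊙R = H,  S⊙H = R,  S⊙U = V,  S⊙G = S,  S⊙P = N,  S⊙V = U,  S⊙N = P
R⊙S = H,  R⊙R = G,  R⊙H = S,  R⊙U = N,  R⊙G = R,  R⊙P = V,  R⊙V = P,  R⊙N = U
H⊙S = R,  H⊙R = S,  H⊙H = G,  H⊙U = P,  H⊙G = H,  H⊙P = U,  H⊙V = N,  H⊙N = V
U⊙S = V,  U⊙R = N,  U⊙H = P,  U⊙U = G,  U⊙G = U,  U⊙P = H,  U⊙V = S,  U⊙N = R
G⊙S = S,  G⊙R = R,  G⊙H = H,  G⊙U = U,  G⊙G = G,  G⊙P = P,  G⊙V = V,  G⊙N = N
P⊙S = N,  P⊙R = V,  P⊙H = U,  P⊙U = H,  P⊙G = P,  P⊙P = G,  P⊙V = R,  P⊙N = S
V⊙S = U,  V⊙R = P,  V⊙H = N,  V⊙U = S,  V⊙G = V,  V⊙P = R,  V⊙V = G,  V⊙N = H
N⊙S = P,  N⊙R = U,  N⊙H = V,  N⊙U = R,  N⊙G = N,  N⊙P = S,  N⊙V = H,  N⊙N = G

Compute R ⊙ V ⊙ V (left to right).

R ⊙ V = P
P ⊙ V = R

R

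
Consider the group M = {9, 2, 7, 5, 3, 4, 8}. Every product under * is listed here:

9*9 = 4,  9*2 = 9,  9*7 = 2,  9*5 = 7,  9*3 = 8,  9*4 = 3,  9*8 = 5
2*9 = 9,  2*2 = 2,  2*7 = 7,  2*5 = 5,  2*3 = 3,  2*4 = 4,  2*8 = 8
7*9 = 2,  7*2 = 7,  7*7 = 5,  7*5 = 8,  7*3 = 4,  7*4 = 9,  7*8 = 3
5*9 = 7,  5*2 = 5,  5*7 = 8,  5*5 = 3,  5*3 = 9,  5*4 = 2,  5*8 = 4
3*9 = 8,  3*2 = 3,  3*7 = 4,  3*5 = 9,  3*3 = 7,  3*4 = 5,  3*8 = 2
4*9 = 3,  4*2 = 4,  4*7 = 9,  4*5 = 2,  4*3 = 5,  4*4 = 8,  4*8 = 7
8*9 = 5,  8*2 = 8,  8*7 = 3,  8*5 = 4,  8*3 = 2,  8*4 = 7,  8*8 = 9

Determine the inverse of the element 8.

First locate the identity: row 2 matches the header, so 2 is the identity.
Scan row 8 for 2: 8*3 = 2. Hence 8^(-1) = 3.

3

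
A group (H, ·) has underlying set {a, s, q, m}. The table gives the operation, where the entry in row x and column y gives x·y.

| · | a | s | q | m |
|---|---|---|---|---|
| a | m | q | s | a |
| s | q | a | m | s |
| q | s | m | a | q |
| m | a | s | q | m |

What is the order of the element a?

2

The identity element is m (its row matches the header).
a^1 = a
a^2 = a·a = m
The first power of a equal to the identity is a^2, so ord(a) = 2.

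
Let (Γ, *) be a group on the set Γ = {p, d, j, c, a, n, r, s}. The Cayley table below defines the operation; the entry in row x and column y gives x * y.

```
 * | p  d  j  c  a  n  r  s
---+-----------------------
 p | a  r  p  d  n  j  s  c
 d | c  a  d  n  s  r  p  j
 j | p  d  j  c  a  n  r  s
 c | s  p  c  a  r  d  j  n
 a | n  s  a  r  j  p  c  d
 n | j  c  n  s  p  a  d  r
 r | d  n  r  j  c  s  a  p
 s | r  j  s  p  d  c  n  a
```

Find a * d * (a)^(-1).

d

The identity is j. In row a, the entry j sits in column a, so a^(-1) = a.
a * d = s
s * a = d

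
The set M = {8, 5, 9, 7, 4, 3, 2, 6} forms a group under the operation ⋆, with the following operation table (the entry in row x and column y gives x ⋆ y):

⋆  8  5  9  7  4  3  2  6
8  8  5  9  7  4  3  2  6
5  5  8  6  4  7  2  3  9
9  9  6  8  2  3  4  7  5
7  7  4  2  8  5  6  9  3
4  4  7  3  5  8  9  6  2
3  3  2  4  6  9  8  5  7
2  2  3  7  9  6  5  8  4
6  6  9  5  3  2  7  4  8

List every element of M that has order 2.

Identity is 8. Compute the order of each non-identity element by repeated multiplication:
  5: 5 → 8  (order 2)
  9: 9 → 8  (order 2)
  7: 7 → 8  (order 2)
  4: 4 → 8  (order 2)
  3: 3 → 8  (order 2)
  2: 2 → 8  (order 2)
  6: 6 → 8  (order 2)
Elements of order 2: {2, 3, 4, 5, 6, 7, 9}.

{2, 3, 4, 5, 6, 7, 9}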